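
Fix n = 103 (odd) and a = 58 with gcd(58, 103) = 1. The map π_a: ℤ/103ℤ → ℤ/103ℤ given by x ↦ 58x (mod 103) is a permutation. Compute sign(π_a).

+1

Start at x=36: 36 → 28 → 79 → 50 → 16 → 1 → 58 → … (one orbit).
π_58 has 3 disjoint cycles with lengths [51, 51, 1] on {0,…,102}.
Σ(ℓ_i−1) = 103−3 = 100; sign = (−1)^100 = +1.
Via Zolotarev, sign(π_{58}) = (58|103) = +1.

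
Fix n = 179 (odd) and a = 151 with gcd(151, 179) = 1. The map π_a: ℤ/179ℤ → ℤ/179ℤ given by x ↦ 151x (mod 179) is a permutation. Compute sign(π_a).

Orbit of 155 under x↦151x: [155, 135, 158, 51, 4, 67, 93]… (length divides ord_179(151)).
Cycle type of π: 89×2 + 1; total 3 cycles.
sign(π) = (−1)^{n − #cycles} = (−1)^{179−3} = (−1)^176 = +1.
Check: (151/179) = +1 by Zolotarev.

+1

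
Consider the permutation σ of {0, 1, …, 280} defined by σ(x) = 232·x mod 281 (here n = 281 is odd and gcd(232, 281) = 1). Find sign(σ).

+1

Orbit of 232 under x↦232x: [232, 153, 90, 86, 1]… (length divides ord_281(232)).
Decompose π into cycles: lengths [5, 5, 5, 5, 5, 5, 5, 5, 5, 5, 5, 5, 5, 5, 5, 5, 5, 5, 5, 5, 5, 5, 5, 5, 5, 5, 5, 5, 5, 5, 5, 5, 5, 5, 5, 5, 5, 5, 5, 5, 5, 5, 5, 5, 5, 5, 5, 5, 5, 5, 5, 5, 5, 5, 5, 5, 1] (57 cycles, including the fixed point 0).
57 cycles on 281: each ℓ→(−1)^(ℓ−1), product (−1)^224 = +1.
(232|281)_J = +1 (Zolotarev's lemma cross-check).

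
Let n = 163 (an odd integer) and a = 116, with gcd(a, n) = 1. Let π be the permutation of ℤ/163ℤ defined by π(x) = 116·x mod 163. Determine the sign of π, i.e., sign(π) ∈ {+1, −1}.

-1

Start at x=142: 142 → 9 → 66 → 158 → 72 → 39 → 123 → … (one orbit).
2 cycles of lengths [162, 1].
sign(π) = (−1)^{n − #cycles} = (−1)^{163−2} = (−1)^161 = -1.
Via Zolotarev, sign(π_{116}) = (116|163) = -1.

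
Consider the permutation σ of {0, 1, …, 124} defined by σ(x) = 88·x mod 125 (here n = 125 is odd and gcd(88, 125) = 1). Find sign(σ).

Start at x=72: 72 → 86 → 68 → 109 → 92 → 96 → 73 → … (one orbit).
Cycle lengths of π_88 on ℤ/125ℤ: [100, 20, 4, 1]; 4 cycles in total.
With 4 cycles on 125 points, sign = (−1)^{125−4} = -1.

-1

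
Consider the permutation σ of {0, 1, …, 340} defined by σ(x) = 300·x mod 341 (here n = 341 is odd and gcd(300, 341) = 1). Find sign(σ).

-1

Start at x=56: 56 → 91 → 20 → 203 → 202 → 243 → 267 → … (one orbit).
Cycle lengths of π_300 on ℤ/341ℤ: [30, 30, 30, 30, 30, 30, 30, 30, 30, 30, 30, 5, 5, 1]; 14 cycles in total.
With 14 cycles on 341 points, sign = (−1)^{341−14} = -1.
(300|341)_J = -1 (Zolotarev's lemma cross-check).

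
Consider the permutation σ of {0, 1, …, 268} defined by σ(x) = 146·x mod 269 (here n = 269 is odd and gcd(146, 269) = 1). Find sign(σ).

Trace 37: π^k(37) = [37, 22, 253, 85, 36, 145, 188] for k=0..6.
Cycle lengths of π_146 on ℤ/269ℤ: [268, 1]; 2 cycles in total.
n − c = 269 − 2 = 267; sign = (−1)^267 = -1.
Check: (146/269) = -1 by Zolotarev.

-1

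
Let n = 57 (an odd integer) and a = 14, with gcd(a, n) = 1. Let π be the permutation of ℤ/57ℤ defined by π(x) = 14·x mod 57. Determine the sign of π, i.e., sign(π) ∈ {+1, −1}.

Orbit of 43 under x↦14x: [43, 32, 49, 2, 28, 50, 16]… (length divides ord_57(14)).
π_14 has 5 disjoint cycles with lengths [18, 18, 18, 2, 1] on {0,…,56}.
5 cycles on 57: each ℓ→(−1)^(ℓ−1), product (−1)^52 = +1.

+1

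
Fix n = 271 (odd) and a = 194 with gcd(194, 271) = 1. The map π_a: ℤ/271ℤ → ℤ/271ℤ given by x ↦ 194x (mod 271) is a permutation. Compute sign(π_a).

-1

Trace 5: π^k(5) = [5, 157, 106, 239, 25, 243, 259] for k=0..6.
6 cycles of lengths [54, 54, 54, 54, 54, 1].
n − c = 271 − 6 = 265; sign = (−1)^265 = -1.
The Jacobi symbol (194|271) = -1 (Zolotarev) agrees.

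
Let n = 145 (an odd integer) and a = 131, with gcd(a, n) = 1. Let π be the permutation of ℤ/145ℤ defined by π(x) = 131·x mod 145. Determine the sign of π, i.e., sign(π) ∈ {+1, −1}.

-1

Orbit of 136 under x↦131x: [136, 126, 121, 46, 81, 26, 71]… (length divides ord_145(131)).
The orbit structure of x ↦ 131x mod 145: 10 orbits of sizes [28, 28, 28, 28, 28, 1, 1, 1, 1, 1].
sign(π) = (−1)^{n − #cycles} = (−1)^{145−10} = (−1)^135 = -1.
Zolotarev: (131|145) = -1, matching the cycle-count sign.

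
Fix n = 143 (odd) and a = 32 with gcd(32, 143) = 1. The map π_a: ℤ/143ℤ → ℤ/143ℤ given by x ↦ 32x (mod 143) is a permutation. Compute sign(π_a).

Start at x=1: 1 → 32 → 23 → 21 → 100 → 54 → 12 → … (one orbit).
Cycle lengths of π_32 on ℤ/143ℤ: [12, 12, 12, 12, 12, 12, 12, 12, 12, 12, 12, 2, 2, 2, 2, 2, 1]; 17 cycles in total.
143 − 17 = 126 transpositions; sign(π) = (−1)^126 = +1.

+1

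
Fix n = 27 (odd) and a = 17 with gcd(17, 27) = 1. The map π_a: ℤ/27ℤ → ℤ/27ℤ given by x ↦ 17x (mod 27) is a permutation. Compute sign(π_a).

Start at x=26: 26 → 10 → 8 → 1 → 17 → 19 → 26 (one orbit).
Cycle lengths of π_17 on ℤ/27ℤ: [6, 6, 6, 2, 2, 2, 2, 1]; 8 cycles in total.
sign(π) = (−1)^{n − #cycles} = (−1)^{27−8} = (−1)^19 = -1.
Check: (17/27) = -1 by Zolotarev.

-1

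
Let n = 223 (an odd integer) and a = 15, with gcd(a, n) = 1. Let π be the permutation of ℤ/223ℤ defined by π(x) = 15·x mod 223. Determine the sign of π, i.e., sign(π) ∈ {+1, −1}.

+1

Start at x=120: 120 → 16 → 17 → 32 → 34 → 64 → 68 → … (one orbit).
π_15 has 7 disjoint cycles with lengths [37, 37, 37, 37, 37, 37, 1] on {0,…,222}.
7 cycles on 223: each ℓ→(−1)^(ℓ−1), product (−1)^216 = +1.
Via Zolotarev, sign(π_{15}) = (15|223) = +1.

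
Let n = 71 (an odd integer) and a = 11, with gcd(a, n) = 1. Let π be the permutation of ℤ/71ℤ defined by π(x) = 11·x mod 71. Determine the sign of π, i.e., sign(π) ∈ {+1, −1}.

-1

Trace 58: π^k(58) = [58, 70, 60, 21, 18, 56, 48] for k=0..6.
π_11 has 2 disjoint cycles with lengths [70, 1] on {0,…,70}.
Σ(ℓ_i−1) = 71−2 = 69; sign = (−1)^69 = -1.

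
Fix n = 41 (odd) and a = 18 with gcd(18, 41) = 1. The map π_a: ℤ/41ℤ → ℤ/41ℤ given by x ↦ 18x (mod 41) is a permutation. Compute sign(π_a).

Orbit of 16 under x↦18x: [16, 1, 18, 37, 10]… (length divides ord_41(18)).
The orbit structure of x ↦ 18x mod 41: 9 orbits of sizes [5, 5, 5, 5, 5, 5, 5, 5, 1].
sign(π) = (−1)^{n − #cycles} = (−1)^{41−9} = (−1)^32 = +1.

+1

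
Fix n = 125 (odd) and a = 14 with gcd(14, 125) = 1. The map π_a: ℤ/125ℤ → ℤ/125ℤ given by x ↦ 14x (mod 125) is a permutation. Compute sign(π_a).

Start at x=9: 9 → 1 → 14 → 71 → 119 → 41 → 74 → … (one orbit).
7 cycles of lengths [50, 50, 10, 10, 2, 2, 1].
7 cycles on 125: each ℓ→(−1)^(ℓ−1), product (−1)^118 = +1.
Zolotarev: (14|125) = +1, matching the cycle-count sign.

+1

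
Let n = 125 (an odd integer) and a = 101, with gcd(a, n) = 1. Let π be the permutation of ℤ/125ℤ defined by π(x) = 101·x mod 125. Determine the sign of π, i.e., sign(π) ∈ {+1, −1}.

Start at x=51: 51 → 26 → 1 → 101 → 76 → 51 (one orbit).
Cycle lengths of π_101 on ℤ/125ℤ: [5, 5, 5, 5, 5, 5, 5, 5, 5, 5, 5, 5, 5, 5, 5, 5, 5, 5, 5, 5, 1, 1, 1, 1, 1, 1, 1, 1, 1, 1, 1, 1, 1, 1, 1, 1, 1, 1, 1, 1, 1, 1, 1, 1, 1]; 45 cycles in total.
45 cycles on 125: each ℓ→(−1)^(ℓ−1), product (−1)^80 = +1.
Zolotarev: (101|125) = +1, matching the cycle-count sign.

+1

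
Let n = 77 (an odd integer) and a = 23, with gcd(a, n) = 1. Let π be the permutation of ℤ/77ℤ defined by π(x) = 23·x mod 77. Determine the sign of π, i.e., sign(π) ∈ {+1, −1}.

Start at x=1: 1 → 23 → 67 → 1 (one orbit).
Cycle lengths of π_23 on ℤ/77ℤ: [3, 3, 3, 3, 3, 3, 3, 3, 3, 3, 3, 3, 3, 3, 3, 3, 3, 3, 3, 3, 3, 3, 1, 1, 1, 1, 1, 1, 1, 1, 1, 1, 1]; 33 cycles in total.
With 33 cycles on 77 points, sign = (−1)^{77−33} = +1.
Zolotarev: (23|77) = +1, matching the cycle-count sign.

+1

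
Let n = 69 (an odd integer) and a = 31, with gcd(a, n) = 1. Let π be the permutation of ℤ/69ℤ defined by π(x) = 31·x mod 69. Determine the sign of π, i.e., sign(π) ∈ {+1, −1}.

+1

Orbit of 25 under x↦31x: [25, 16, 13, 58, 4, 55, 49]… (length divides ord_69(31)).
9 cycles of lengths [11, 11, 11, 11, 11, 11, 1, 1, 1].
Σ(ℓ_i−1) = 69−9 = 60; sign = (−1)^60 = +1.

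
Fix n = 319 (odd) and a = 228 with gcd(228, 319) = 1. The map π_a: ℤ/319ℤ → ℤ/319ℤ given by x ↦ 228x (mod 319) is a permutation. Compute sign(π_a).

Trace 136: π^k(136) = [136, 65, 146, 112, 16, 139, 111] for k=0..6.
10 cycles of lengths [70, 70, 70, 70, 10, 7, 7, 7, 7, 1].
sign(π) = (−1)^{n − #cycles} = (−1)^{319−10} = (−1)^309 = -1.
The Jacobi symbol (228|319) = -1 (Zolotarev) agrees.

-1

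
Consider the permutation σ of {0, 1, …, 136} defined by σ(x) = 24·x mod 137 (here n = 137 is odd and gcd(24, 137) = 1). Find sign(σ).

-1

Trace 87: π^k(87) = [87, 33, 107, 102, 119, 116, 44] for k=0..6.
Cycle lengths of π_24 on ℤ/137ℤ: [136, 1]; 2 cycles in total.
With 2 cycles on 137 points, sign = (−1)^{137−2} = -1.
Via Zolotarev, sign(π_{24}) = (24|137) = -1.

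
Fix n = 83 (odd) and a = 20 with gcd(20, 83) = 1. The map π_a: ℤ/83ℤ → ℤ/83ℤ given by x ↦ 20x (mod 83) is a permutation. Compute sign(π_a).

Orbit of 67 under x↦20x: [67, 12, 74, 69, 52, 44, 50]… (length divides ord_83(20)).
Cycle type of π: 82 + 1; total 2 cycles.
83 − 2 = 81 transpositions; sign(π) = (−1)^81 = -1.
Zolotarev: (20|83) = -1, matching the cycle-count sign.

-1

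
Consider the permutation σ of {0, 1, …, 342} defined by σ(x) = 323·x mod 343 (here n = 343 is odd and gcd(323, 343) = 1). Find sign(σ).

+1

Trace 288: π^k(288) = [288, 71, 295, 274, 8, 183, 113] for k=0..6.
Cycle lengths of π_323 on ℤ/343ℤ: [49, 49, 49, 49, 49, 49, 7, 7, 7, 7, 7, 7, 1, 1, 1, 1, 1, 1, 1]; 19 cycles in total.
Σ(ℓ_i−1) = 343−19 = 324; sign = (−1)^324 = +1.
Via Zolotarev, sign(π_{323}) = (323|343) = +1.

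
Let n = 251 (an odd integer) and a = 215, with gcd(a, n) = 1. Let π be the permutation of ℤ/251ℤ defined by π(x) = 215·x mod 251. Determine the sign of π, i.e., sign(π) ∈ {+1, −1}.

-1

Trace 16: π^k(16) = [16, 177, 154, 229, 39, 102, 93] for k=0..6.
Cycle type of π: 250 + 1; total 2 cycles.
With 2 cycles on 251 points, sign = (−1)^{251−2} = -1.
(215|251)_J = -1 (Zolotarev's lemma cross-check).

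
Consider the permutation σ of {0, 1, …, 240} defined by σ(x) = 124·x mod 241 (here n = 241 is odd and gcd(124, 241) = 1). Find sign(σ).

Start at x=184: 184 → 162 → 85 → 177 → 17 → 180 → 148 → … (one orbit).
π_124 has 4 disjoint cycles with lengths [80, 80, 80, 1] on {0,…,240}.
Σ(ℓ_i−1) = 241−4 = 237; sign = (−1)^237 = -1.
Zolotarev: (124|241) = -1, matching the cycle-count sign.

-1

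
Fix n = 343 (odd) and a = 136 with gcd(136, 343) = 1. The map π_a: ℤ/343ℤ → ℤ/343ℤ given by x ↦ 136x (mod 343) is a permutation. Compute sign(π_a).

-1

Trace 260: π^k(260) = [260, 31, 100, 223, 144, 33, 29] for k=0..6.
Cycle lengths of π_136 on ℤ/343ℤ: [294, 42, 6, 1]; 4 cycles in total.
With 4 cycles on 343 points, sign = (−1)^{343−4} = -1.
Via Zolotarev, sign(π_{136}) = (136|343) = -1.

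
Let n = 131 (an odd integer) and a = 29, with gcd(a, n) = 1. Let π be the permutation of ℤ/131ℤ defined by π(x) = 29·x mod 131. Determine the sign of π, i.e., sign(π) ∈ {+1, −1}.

-1

Trace 101: π^k(101) = [101, 47, 53, 96, 33, 40, 112] for k=0..6.
π_29 has 2 disjoint cycles with lengths [130, 1] on {0,…,130}.
Σ(ℓ_i−1) = 131−2 = 129; sign = (−1)^129 = -1.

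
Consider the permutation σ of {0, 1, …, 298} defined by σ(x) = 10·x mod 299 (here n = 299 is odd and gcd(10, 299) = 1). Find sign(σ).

Start at x=212: 212 → 27 → 270 → 9 → 90 → 3 → 30 → … (one orbit).
π_10 has 8 disjoint cycles with lengths [66, 66, 66, 66, 22, 6, 6, 1] on {0,…,298}.
sign(π) = (−1)^{n − #cycles} = (−1)^{299−8} = (−1)^291 = -1.

-1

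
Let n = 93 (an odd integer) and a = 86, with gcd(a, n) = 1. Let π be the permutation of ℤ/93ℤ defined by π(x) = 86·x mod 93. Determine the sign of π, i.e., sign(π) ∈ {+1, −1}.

+1

Trace 49: π^k(49) = [49, 29, 76, 26, 4, 65, 10] for k=0..6.
Decompose π into cycles: lengths [30, 30, 30, 2, 1] (5 cycles, including the fixed point 0).
With 5 cycles on 93 points, sign = (−1)^{93−5} = +1.
The Jacobi symbol (86|93) = +1 (Zolotarev) agrees.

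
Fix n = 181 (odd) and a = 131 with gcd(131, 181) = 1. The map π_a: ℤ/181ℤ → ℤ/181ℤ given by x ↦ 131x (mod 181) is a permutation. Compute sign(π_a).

Orbit of 76 under x↦131x: [76, 1, 131, 147, 71, 70, 120]… (length divides ord_181(131)).
π_131 has 2 disjoint cycles with lengths [180, 1] on {0,…,180}.
181 − 2 = 179 transpositions; sign(π) = (−1)^179 = -1.

-1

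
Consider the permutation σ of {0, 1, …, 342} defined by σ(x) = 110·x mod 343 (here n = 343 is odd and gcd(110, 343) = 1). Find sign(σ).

Start at x=121: 121 → 276 → 176 → 152 → 256 → 34 → 310 → … (one orbit).
The orbit structure of x ↦ 110x mod 343: 4 orbits of sizes [294, 42, 6, 1].
343 − 4 = 339 transpositions; sign(π) = (−1)^339 = -1.
The Jacobi symbol (110|343) = -1 (Zolotarev) agrees.

-1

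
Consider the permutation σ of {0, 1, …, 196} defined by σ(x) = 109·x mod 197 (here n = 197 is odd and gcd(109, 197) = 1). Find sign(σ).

+1

Orbit of 105 under x↦109x: [105, 19, 101, 174, 54, 173, 142]… (length divides ord_197(109)).
The orbit structure of x ↦ 109x mod 197: 3 orbits of sizes [98, 98, 1].
197 − 3 = 194 transpositions; sign(π) = (−1)^194 = +1.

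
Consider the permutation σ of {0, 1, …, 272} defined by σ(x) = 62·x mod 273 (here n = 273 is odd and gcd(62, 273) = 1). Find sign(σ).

+1

Start at x=1: 1 → 62 → 22 → 272 → 211 → 251 → 1 (one orbit).
The orbit structure of x ↦ 62x mod 273: 53 orbits of sizes [6, 6, 6, 6, 6, 6, 6, 6, 6, 6, 6, 6, 6, 6, 6, 6, 6, 6, 6, 6, 6, 6, 6, 6, 6, 6, 6, 6, 6, 6, 6, 6, 6, 6, 6, 6, 6, 6, 6, 6, 6, 6, 2, 2, 2, 2, 2, 2, 2, 2, 2, 2, 1].
sign(π) = (−1)^{n − #cycles} = (−1)^{273−53} = (−1)^220 = +1.
Zolotarev: (62|273) = +1, matching the cycle-count sign.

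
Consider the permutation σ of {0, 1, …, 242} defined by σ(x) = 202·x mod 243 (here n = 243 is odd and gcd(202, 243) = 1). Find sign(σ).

Orbit of 112 under x↦202x: [112, 25, 190, 229, 88, 37, 184]… (length divides ord_243(202)).
Decompose π into cycles: lengths [81, 81, 27, 27, 9, 9, 3, 3, 1, 1, 1] (11 cycles, including the fixed point 0).
sign(π) = (−1)^{n − #cycles} = (−1)^{243−11} = (−1)^232 = +1.

+1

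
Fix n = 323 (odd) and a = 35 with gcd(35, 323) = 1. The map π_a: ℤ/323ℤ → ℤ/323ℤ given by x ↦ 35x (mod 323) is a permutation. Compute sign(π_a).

Start at x=239: 239 → 290 → 137 → 273 → 188 → 120 → 1 → … (one orbit).
The orbit structure of x ↦ 35x mod 323: 51 orbits of sizes [9, 9, 9, 9, 9, 9, 9, 9, 9, 9, 9, 9, 9, 9, 9, 9, 9, 9, 9, 9, 9, 9, 9, 9, 9, 9, 9, 9, 9, 9, 9, 9, 9, 9, 1, 1, 1, 1, 1, 1, 1, 1, 1, 1, 1, 1, 1, 1, 1, 1, 1].
323 − 51 = 272 transpositions; sign(π) = (−1)^272 = +1.
Via Zolotarev, sign(π_{35}) = (35|323) = +1.

+1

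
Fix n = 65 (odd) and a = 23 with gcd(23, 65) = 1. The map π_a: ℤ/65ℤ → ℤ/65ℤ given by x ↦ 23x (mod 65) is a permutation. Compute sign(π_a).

Start at x=62: 62 → 61 → 38 → 29 → 17 → 1 → 23 → … (one orbit).
Cycle lengths of π_23 on ℤ/65ℤ: [12, 12, 12, 12, 6, 6, 4, 1]; 8 cycles in total.
With 8 cycles on 65 points, sign = (−1)^{65−8} = -1.
(23|65)_J = -1 (Zolotarev's lemma cross-check).

-1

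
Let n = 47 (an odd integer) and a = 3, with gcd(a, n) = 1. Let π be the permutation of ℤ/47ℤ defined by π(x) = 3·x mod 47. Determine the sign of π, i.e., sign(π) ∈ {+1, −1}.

Trace 18: π^k(18) = [18, 7, 21, 16, 1, 3, 9] for k=0..6.
Decompose π into cycles: lengths [23, 23, 1] (3 cycles, including the fixed point 0).
With 3 cycles on 47 points, sign = (−1)^{47−3} = +1.

+1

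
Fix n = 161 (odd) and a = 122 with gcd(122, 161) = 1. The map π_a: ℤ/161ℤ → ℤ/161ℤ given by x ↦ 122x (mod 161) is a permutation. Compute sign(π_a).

Start at x=38: 38 → 128 → 160 → 39 → 89 → 71 → 129 → … (one orbit).
π_122 has 5 disjoint cycles with lengths [66, 66, 22, 6, 1] on {0,…,160}.
Σ(ℓ_i−1) = 161−5 = 156; sign = (−1)^156 = +1.
Via Zolotarev, sign(π_{122}) = (122|161) = +1.

+1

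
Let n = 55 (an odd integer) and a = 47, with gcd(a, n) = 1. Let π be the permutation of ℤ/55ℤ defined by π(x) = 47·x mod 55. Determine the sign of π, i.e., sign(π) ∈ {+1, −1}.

Trace 23: π^k(23) = [23, 36, 42, 49, 48, 1, 47] for k=0..6.
6 cycles of lengths [20, 20, 5, 5, 4, 1].
n − c = 55 − 6 = 49; sign = (−1)^49 = -1.
Via Zolotarev, sign(π_{47}) = (47|55) = -1.

-1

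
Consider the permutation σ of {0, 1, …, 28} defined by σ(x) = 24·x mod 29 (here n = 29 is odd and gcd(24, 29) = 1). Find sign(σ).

+1

Start at x=24: 24 → 25 → 20 → 16 → 7 → 23 → 1 → 24 (one orbit).
5 cycles of lengths [7, 7, 7, 7, 1].
With 5 cycles on 29 points, sign = (−1)^{29−5} = +1.
Check: (24/29) = +1 by Zolotarev.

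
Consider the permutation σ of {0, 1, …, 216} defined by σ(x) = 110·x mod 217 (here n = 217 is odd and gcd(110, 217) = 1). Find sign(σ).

Orbit of 199 under x↦110x: [199, 190, 68, 102, 153, 121, 73]… (length divides ord_217(110)).
The orbit structure of x ↦ 110x mod 217: 9 orbits of sizes [30, 30, 30, 30, 30, 30, 30, 6, 1].
n − c = 217 − 9 = 208; sign = (−1)^208 = +1.
Zolotarev: (110|217) = +1, matching the cycle-count sign.

+1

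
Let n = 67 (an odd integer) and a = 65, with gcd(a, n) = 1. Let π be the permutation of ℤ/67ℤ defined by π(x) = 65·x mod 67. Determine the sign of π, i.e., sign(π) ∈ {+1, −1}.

Orbit of 49 under x↦65x: [49, 36, 62, 10, 47, 40, 54]… (length divides ord_67(65)).
The orbit structure of x ↦ 65x mod 67: 3 orbits of sizes [33, 33, 1].
n − c = 67 − 3 = 64; sign = (−1)^64 = +1.
Check: (65/67) = +1 by Zolotarev.

+1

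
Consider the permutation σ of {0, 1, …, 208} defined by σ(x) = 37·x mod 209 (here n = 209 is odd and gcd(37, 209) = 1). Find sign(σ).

-1

Trace 37: π^k(37) = [37, 115, 75, 58, 56, 191, 170] for k=0..6.
Decompose π into cycles: lengths [10, 10, 10, 10, 10, 10, 10, 10, 10, 10, 10, 10, 10, 10, 10, 10, 10, 10, 5, 5, 2, 2, 2, 2, 2, 2, 2, 2, 2, 1] (30 cycles, including the fixed point 0).
With 30 cycles on 209 points, sign = (−1)^{209−30} = -1.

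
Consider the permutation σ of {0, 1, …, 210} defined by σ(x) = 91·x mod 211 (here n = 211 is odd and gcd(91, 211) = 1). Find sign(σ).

-1

Trace 72: π^k(72) = [72, 11, 157, 150, 146, 204, 207] for k=0..6.
π_91 has 2 disjoint cycles with lengths [210, 1] on {0,…,210}.
Σ(ℓ_i−1) = 211−2 = 209; sign = (−1)^209 = -1.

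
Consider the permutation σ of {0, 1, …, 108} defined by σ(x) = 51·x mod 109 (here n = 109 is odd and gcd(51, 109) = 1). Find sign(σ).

-1

Start at x=41: 41 → 20 → 39 → 27 → 69 → 31 → 55 → … (one orbit).
The orbit structure of x ↦ 51x mod 109: 2 orbits of sizes [108, 1].
sign(π) = (−1)^{n − #cycles} = (−1)^{109−2} = (−1)^107 = -1.
The Jacobi symbol (51|109) = -1 (Zolotarev) agrees.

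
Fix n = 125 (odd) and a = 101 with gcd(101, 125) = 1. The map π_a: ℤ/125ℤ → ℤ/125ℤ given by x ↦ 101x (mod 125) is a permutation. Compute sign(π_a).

+1

Orbit of 51 under x↦101x: [51, 26, 1, 101, 76]… (length divides ord_125(101)).
Cycle lengths of π_101 on ℤ/125ℤ: [5, 5, 5, 5, 5, 5, 5, 5, 5, 5, 5, 5, 5, 5, 5, 5, 5, 5, 5, 5, 1, 1, 1, 1, 1, 1, 1, 1, 1, 1, 1, 1, 1, 1, 1, 1, 1, 1, 1, 1, 1, 1, 1, 1, 1]; 45 cycles in total.
Σ(ℓ_i−1) = 125−45 = 80; sign = (−1)^80 = +1.
Zolotarev: (101|125) = +1, matching the cycle-count sign.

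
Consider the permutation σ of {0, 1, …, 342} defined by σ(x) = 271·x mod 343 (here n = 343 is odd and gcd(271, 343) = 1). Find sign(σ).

-1

Orbit of 144 under x↦271x: [144, 265, 128, 45, 190, 40, 207]… (length divides ord_343(271)).
Decompose π into cycles: lengths [294, 42, 6, 1] (4 cycles, including the fixed point 0).
n − c = 343 − 4 = 339; sign = (−1)^339 = -1.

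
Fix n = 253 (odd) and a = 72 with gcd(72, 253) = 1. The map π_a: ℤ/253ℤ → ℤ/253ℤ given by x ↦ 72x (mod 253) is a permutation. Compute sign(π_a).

-1

Orbit of 223 under x↦72x: [223, 117, 75, 87, 192, 162, 26]… (length divides ord_253(72)).
Decompose π into cycles: lengths [110, 110, 11, 11, 10, 1] (6 cycles, including the fixed point 0).
sign(π) = (−1)^{n − #cycles} = (−1)^{253−6} = (−1)^247 = -1.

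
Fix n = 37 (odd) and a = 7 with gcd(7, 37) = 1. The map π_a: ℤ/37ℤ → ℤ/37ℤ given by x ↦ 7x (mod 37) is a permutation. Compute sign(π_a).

Start at x=10: 10 → 33 → 9 → 26 → 34 → 16 → 1 → … (one orbit).
The orbit structure of x ↦ 7x mod 37: 5 orbits of sizes [9, 9, 9, 9, 1].
sign(π) = (−1)^{n − #cycles} = (−1)^{37−5} = (−1)^32 = +1.
The Jacobi symbol (7|37) = +1 (Zolotarev) agrees.

+1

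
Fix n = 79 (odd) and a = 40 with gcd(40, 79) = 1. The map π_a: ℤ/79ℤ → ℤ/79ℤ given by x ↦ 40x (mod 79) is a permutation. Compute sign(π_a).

Trace 32: π^k(32) = [32, 16, 8, 4, 2, 1, 40] for k=0..6.
The orbit structure of x ↦ 40x mod 79: 3 orbits of sizes [39, 39, 1].
n − c = 79 − 3 = 76; sign = (−1)^76 = +1.
Check: (40/79) = +1 by Zolotarev.

+1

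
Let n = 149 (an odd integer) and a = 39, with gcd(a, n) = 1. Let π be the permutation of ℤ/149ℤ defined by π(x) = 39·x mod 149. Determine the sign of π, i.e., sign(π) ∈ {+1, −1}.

+1

Orbit of 96 under x↦39x: [96, 19, 145, 142, 25, 81, 30]… (length divides ord_149(39)).
Cycle lengths of π_39 on ℤ/149ℤ: [37, 37, 37, 37, 1]; 5 cycles in total.
With 5 cycles on 149 points, sign = (−1)^{149−5} = +1.
The Jacobi symbol (39|149) = +1 (Zolotarev) agrees.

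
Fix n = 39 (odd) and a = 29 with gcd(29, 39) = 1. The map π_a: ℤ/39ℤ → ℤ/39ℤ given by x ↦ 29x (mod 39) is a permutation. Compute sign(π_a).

-1

Trace 1: π^k(1) = [1, 29, 22, 14, 16, 35] for k=0..5.
The orbit structure of x ↦ 29x mod 39: 10 orbits of sizes [6, 6, 6, 6, 3, 3, 3, 3, 2, 1].
With 10 cycles on 39 points, sign = (−1)^{39−10} = -1.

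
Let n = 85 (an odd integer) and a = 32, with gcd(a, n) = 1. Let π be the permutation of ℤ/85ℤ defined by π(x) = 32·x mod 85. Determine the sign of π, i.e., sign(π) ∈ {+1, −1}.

-1

Trace 1: π^k(1) = [1, 32, 4, 43, 16, 2, 64] for k=0..6.
Cycle lengths of π_32 on ℤ/85ℤ: [8, 8, 8, 8, 8, 8, 8, 8, 8, 8, 4, 1]; 12 cycles in total.
n − c = 85 − 12 = 73; sign = (−1)^73 = -1.
The Jacobi symbol (32|85) = -1 (Zolotarev) agrees.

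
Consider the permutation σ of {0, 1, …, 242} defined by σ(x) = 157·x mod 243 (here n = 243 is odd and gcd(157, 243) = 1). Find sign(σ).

Start at x=208: 208 → 94 → 178 → 1 → 157 → 106 → 118 → … (one orbit).
Decompose π into cycles: lengths [81, 81, 27, 27, 9, 9, 3, 3, 1, 1, 1] (11 cycles, including the fixed point 0).
Σ(ℓ_i−1) = 243−11 = 232; sign = (−1)^232 = +1.
Via Zolotarev, sign(π_{157}) = (157|243) = +1.

+1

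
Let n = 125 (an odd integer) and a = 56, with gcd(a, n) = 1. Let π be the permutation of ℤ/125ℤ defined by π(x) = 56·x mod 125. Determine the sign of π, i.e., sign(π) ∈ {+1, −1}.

+1

Orbit of 96 under x↦56x: [96, 1, 56, 11, 116, 121, 26]… (length divides ord_125(56)).
Decompose π into cycles: lengths [25, 25, 25, 25, 5, 5, 5, 5, 1, 1, 1, 1, 1] (13 cycles, including the fixed point 0).
125 − 13 = 112 transpositions; sign(π) = (−1)^112 = +1.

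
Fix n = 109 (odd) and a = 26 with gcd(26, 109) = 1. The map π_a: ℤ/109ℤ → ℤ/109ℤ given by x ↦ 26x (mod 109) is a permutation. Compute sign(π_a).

Trace 15: π^k(15) = [15, 63, 3, 78, 66, 81, 35] for k=0..6.
5 cycles of lengths [27, 27, 27, 27, 1].
With 5 cycles on 109 points, sign = (−1)^{109−5} = +1.
Zolotarev: (26|109) = +1, matching the cycle-count sign.

+1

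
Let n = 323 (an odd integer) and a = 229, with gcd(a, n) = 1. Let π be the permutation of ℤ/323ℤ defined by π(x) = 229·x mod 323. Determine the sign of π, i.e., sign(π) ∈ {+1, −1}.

+1

Trace 191: π^k(191) = [191, 134, 1, 229, 115, 172, 305] for k=0..6.
57 cycles of lengths [8, 8, 8, 8, 8, 8, 8, 8, 8, 8, 8, 8, 8, 8, 8, 8, 8, 8, 8, 8, 8, 8, 8, 8, 8, 8, 8, 8, 8, 8, 8, 8, 8, 8, 8, 8, 8, 8, 1, 1, 1, 1, 1, 1, 1, 1, 1, 1, 1, 1, 1, 1, 1, 1, 1, 1, 1].
n − c = 323 − 57 = 266; sign = (−1)^266 = +1.
Via Zolotarev, sign(π_{229}) = (229|323) = +1.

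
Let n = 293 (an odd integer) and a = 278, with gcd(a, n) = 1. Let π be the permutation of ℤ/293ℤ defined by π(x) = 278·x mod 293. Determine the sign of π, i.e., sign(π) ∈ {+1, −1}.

Start at x=150: 150 → 94 → 55 → 54 → 69 → 137 → 289 → … (one orbit).
Decompose π into cycles: lengths [73, 73, 73, 73, 1] (5 cycles, including the fixed point 0).
With 5 cycles on 293 points, sign = (−1)^{293−5} = +1.
Via Zolotarev, sign(π_{278}) = (278|293) = +1.

+1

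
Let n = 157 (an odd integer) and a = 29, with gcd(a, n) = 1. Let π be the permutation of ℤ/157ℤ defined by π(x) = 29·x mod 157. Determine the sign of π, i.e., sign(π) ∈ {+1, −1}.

-1

Start at x=79: 79 → 93 → 28 → 27 → 155 → 99 → 45 → … (one orbit).
4 cycles of lengths [52, 52, 52, 1].
157 − 4 = 153 transpositions; sign(π) = (−1)^153 = -1.
(29|157)_J = -1 (Zolotarev's lemma cross-check).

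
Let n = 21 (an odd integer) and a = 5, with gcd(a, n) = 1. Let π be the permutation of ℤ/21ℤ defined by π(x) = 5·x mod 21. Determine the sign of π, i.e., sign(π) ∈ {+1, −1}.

+1

Orbit of 1 under x↦5x: [1, 5, 4, 20, 16, 17]… (length divides ord_21(5)).
Cycle type of π: 6×3 + 2 + 1; total 5 cycles.
5 cycles on 21: each ℓ→(−1)^(ℓ−1), product (−1)^16 = +1.
The Jacobi symbol (5|21) = +1 (Zolotarev) agrees.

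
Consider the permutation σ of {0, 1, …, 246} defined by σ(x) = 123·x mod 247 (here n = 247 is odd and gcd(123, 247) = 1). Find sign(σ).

-1

Trace 119: π^k(119) = [119, 64, 215, 16, 239, 4, 245] for k=0..6.
Cycle type of π: 36×6 + 12 + 9×2 + 1; total 10 cycles.
Σ(ℓ_i−1) = 247−10 = 237; sign = (−1)^237 = -1.
Via Zolotarev, sign(π_{123}) = (123|247) = -1.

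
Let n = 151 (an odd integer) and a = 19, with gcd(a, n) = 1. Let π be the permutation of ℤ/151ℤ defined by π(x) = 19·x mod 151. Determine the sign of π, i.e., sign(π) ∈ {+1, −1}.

+1

Start at x=1: 1 → 19 → 59 → 64 → 8 → 1 (one orbit).
Decompose π into cycles: lengths [5, 5, 5, 5, 5, 5, 5, 5, 5, 5, 5, 5, 5, 5, 5, 5, 5, 5, 5, 5, 5, 5, 5, 5, 5, 5, 5, 5, 5, 5, 1] (31 cycles, including the fixed point 0).
With 31 cycles on 151 points, sign = (−1)^{151−31} = +1.
Check: (19/151) = +1 by Zolotarev.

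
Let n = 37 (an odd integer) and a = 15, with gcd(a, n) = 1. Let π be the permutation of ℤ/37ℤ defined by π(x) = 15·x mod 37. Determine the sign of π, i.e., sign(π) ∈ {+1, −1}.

Start at x=20: 20 → 4 → 23 → 12 → 32 → 36 → 22 → … (one orbit).
2 cycles of lengths [36, 1].
37 − 2 = 35 transpositions; sign(π) = (−1)^35 = -1.
Via Zolotarev, sign(π_{15}) = (15|37) = -1.

-1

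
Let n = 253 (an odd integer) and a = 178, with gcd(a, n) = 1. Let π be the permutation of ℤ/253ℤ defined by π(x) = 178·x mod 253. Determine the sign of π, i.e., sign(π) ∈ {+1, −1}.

Start at x=213: 213 → 217 → 170 → 153 → 163 → 172 → 3 → … (one orbit).
π_178 has 5 disjoint cycles with lengths [110, 110, 22, 10, 1] on {0,…,252}.
sign(π) = (−1)^{n − #cycles} = (−1)^{253−5} = (−1)^248 = +1.
Zolotarev: (178|253) = +1, matching the cycle-count sign.

+1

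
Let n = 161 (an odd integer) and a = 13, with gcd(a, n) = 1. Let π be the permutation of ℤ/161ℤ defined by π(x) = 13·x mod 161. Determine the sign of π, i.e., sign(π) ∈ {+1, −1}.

-1

Start at x=141: 141 → 62 → 1 → 13 → 8 → 104 → 64 → … (one orbit).
12 cycles of lengths [22, 22, 22, 22, 22, 22, 11, 11, 2, 2, 2, 1].
sign(π) = (−1)^{n − #cycles} = (−1)^{161−12} = (−1)^149 = -1.
Via Zolotarev, sign(π_{13}) = (13|161) = -1.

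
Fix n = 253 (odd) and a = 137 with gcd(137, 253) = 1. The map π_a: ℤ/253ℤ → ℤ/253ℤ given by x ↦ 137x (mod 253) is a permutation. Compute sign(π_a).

-1

Orbit of 47 under x↦137x: [47, 114, 185, 45, 93, 91, 70]… (length divides ord_253(137)).
The orbit structure of x ↦ 137x mod 253: 36 orbits of sizes [10, 10, 10, 10, 10, 10, 10, 10, 10, 10, 10, 10, 10, 10, 10, 10, 10, 10, 10, 10, 10, 10, 5, 5, 2, 2, 2, 2, 2, 2, 2, 2, 2, 2, 2, 1].
253 − 36 = 217 transpositions; sign(π) = (−1)^217 = -1.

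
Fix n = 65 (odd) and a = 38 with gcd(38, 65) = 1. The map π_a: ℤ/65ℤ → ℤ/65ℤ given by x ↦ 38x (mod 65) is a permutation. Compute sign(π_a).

-1

Start at x=1: 1 → 38 → 14 → 12 → 1 (one orbit).
Cycle lengths of π_38 on ℤ/65ℤ: [4, 4, 4, 4, 4, 4, 4, 4, 4, 4, 4, 4, 4, 2, 2, 2, 2, 2, 2, 1]; 20 cycles in total.
Σ(ℓ_i−1) = 65−20 = 45; sign = (−1)^45 = -1.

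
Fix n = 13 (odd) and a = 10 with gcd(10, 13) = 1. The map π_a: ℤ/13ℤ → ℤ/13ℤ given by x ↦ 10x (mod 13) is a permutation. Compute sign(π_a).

Start at x=4: 4 → 1 → 10 → 9 → 12 → 3 → 4 (one orbit).
π_10 has 3 disjoint cycles with lengths [6, 6, 1] on {0,…,12}.
13 − 3 = 10 transpositions; sign(π) = (−1)^10 = +1.
Zolotarev: (10|13) = +1, matching the cycle-count sign.

+1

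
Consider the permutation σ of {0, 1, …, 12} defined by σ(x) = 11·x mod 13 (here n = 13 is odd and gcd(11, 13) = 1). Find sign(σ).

-1

Orbit of 7 under x↦11x: [7, 12, 2, 9, 8, 10, 6]… (length divides ord_13(11)).
The orbit structure of x ↦ 11x mod 13: 2 orbits of sizes [12, 1].
sign(π) = (−1)^{n − #cycles} = (−1)^{13−2} = (−1)^11 = -1.
Via Zolotarev, sign(π_{11}) = (11|13) = -1.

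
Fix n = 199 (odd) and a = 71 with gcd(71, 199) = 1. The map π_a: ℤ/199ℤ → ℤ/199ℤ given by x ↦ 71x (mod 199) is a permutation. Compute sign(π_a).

-1

Start at x=59: 59 → 10 → 113 → 63 → 95 → 178 → 101 → … (one orbit).
2 cycles of lengths [198, 1].
With 2 cycles on 199 points, sign = (−1)^{199−2} = -1.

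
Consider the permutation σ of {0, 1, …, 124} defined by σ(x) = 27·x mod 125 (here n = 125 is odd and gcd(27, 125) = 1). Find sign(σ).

-1

Start at x=68: 68 → 86 → 72 → 69 → 113 → 51 → 2 → … (one orbit).
Decompose π into cycles: lengths [100, 20, 4, 1] (4 cycles, including the fixed point 0).
sign(π) = (−1)^{n − #cycles} = (−1)^{125−4} = (−1)^121 = -1.
(27|125)_J = -1 (Zolotarev's lemma cross-check).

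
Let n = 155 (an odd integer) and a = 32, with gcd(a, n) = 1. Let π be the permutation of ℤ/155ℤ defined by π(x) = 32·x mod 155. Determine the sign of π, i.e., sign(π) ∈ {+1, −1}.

-1

Trace 63: π^k(63) = [63, 1, 32, 94] for k=0..3.
π_32 has 62 disjoint cycles with lengths [4, 4, 4, 4, 4, 4, 4, 4, 4, 4, 4, 4, 4, 4, 4, 4, 4, 4, 4, 4, 4, 4, 4, 4, 4, 4, 4, 4, 4, 4, 4, 1, 1, 1, 1, 1, 1, 1, 1, 1, 1, 1, 1, 1, 1, 1, 1, 1, 1, 1, 1, 1, 1, 1, 1, 1, 1, 1, 1, 1, 1, 1] on {0,…,154}.
155 − 62 = 93 transpositions; sign(π) = (−1)^93 = -1.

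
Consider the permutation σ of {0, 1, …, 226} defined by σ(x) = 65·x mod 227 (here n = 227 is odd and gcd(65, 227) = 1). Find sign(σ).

+1

Orbit of 16 under x↦65x: [16, 132, 181, 188, 189, 27, 166]… (length divides ord_227(65)).
3 cycles of lengths [113, 113, 1].
sign(π) = (−1)^{n − #cycles} = (−1)^{227−3} = (−1)^224 = +1.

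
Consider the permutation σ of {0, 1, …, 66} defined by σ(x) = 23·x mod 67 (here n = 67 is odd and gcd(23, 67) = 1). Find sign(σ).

+1

Trace 29: π^k(29) = [29, 64, 65, 21, 14, 54, 36] for k=0..6.
Decompose π into cycles: lengths [33, 33, 1] (3 cycles, including the fixed point 0).
With 3 cycles on 67 points, sign = (−1)^{67−3} = +1.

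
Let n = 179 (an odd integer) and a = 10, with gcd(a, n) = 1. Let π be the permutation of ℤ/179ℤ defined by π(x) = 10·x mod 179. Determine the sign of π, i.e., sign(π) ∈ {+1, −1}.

-1

Orbit of 168 under x↦10x: [168, 69, 153, 98, 85, 134, 87]… (length divides ord_179(10)).
Decompose π into cycles: lengths [178, 1] (2 cycles, including the fixed point 0).
179 − 2 = 177 transpositions; sign(π) = (−1)^177 = -1.
Via Zolotarev, sign(π_{10}) = (10|179) = -1.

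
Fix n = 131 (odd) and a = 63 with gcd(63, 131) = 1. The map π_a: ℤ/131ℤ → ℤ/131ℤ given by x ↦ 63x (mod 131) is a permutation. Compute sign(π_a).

Trace 52: π^k(52) = [52, 1, 63, 39, 99, 80, 62] for k=0..6.
Cycle lengths of π_63 on ℤ/131ℤ: [13, 13, 13, 13, 13, 13, 13, 13, 13, 13, 1]; 11 cycles in total.
With 11 cycles on 131 points, sign = (−1)^{131−11} = +1.
Zolotarev: (63|131) = +1, matching the cycle-count sign.

+1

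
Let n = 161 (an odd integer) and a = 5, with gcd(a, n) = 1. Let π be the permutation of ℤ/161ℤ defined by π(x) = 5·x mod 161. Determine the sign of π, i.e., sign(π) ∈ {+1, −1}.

+1

Start at x=89: 89 → 123 → 132 → 16 → 80 → 78 → 68 → … (one orbit).
5 cycles of lengths [66, 66, 22, 6, 1].
161 − 5 = 156 transpositions; sign(π) = (−1)^156 = +1.
(5|161)_J = +1 (Zolotarev's lemma cross-check).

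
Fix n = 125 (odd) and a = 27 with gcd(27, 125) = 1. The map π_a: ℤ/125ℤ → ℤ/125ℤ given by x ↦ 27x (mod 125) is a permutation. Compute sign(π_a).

Trace 48: π^k(48) = [48, 46, 117, 34, 43, 36, 97] for k=0..6.
4 cycles of lengths [100, 20, 4, 1].
125 − 4 = 121 transpositions; sign(π) = (−1)^121 = -1.

-1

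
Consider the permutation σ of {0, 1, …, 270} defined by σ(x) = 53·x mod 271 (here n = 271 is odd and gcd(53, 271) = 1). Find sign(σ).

Orbit of 139 under x↦53x: [139, 50, 211, 72, 22, 82, 10]… (length divides ord_271(53)).
Cycle type of π: 135×2 + 1; total 3 cycles.
3 cycles on 271: each ℓ→(−1)^(ℓ−1), product (−1)^268 = +1.
The Jacobi symbol (53|271) = +1 (Zolotarev) agrees.

+1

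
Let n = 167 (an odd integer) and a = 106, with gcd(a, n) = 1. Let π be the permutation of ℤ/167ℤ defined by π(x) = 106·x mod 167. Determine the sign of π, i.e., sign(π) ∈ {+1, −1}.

Orbit of 3 under x↦106x: [3, 151, 141, 83, 114, 60, 14]… (length divides ord_167(106)).
π_106 has 2 disjoint cycles with lengths [166, 1] on {0,…,166}.
With 2 cycles on 167 points, sign = (−1)^{167−2} = -1.
Via Zolotarev, sign(π_{106}) = (106|167) = -1.

-1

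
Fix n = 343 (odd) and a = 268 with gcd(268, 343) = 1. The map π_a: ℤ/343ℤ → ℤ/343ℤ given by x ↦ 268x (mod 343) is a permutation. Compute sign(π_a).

+1

Orbit of 291 under x↦268x: [291, 127, 79, 249, 190, 156, 305]… (length divides ord_343(268)).
Cycle lengths of π_268 on ℤ/343ℤ: [147, 147, 21, 21, 3, 3, 1]; 7 cycles in total.
343 − 7 = 336 transpositions; sign(π) = (−1)^336 = +1.
Via Zolotarev, sign(π_{268}) = (268|343) = +1.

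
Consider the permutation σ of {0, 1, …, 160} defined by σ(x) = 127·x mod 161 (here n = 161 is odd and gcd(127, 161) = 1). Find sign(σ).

Trace 85: π^k(85) = [85, 8, 50, 71, 1, 127, 29] for k=0..6.
Cycle type of π: 11×14 + 1×7; total 21 cycles.
161 − 21 = 140 transpositions; sign(π) = (−1)^140 = +1.

+1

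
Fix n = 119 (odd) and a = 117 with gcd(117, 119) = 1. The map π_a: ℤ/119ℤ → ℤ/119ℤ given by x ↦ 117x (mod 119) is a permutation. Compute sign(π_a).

-1

Trace 110: π^k(110) = [110, 18, 83, 72, 94, 50, 19] for k=0..6.
8 cycles of lengths [24, 24, 24, 24, 8, 8, 6, 1].
n − c = 119 − 8 = 111; sign = (−1)^111 = -1.
(117|119)_J = -1 (Zolotarev's lemma cross-check).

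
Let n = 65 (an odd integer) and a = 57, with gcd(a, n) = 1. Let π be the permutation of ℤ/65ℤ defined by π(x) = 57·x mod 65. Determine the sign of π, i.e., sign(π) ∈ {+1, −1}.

Trace 57: π^k(57) = [57, 64, 8, 1] for k=0..3.
Decompose π into cycles: lengths [4, 4, 4, 4, 4, 4, 4, 4, 4, 4, 4, 4, 4, 4, 4, 4, 1] (17 cycles, including the fixed point 0).
Σ(ℓ_i−1) = 65−17 = 48; sign = (−1)^48 = +1.
Via Zolotarev, sign(π_{57}) = (57|65) = +1.

+1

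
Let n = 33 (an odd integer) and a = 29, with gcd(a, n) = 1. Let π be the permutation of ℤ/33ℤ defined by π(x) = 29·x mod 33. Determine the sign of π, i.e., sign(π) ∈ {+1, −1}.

Start at x=29: 29 → 16 → 2 → 25 → 32 → 4 → 17 → … (one orbit).
Decompose π into cycles: lengths [10, 10, 10, 2, 1] (5 cycles, including the fixed point 0).
With 5 cycles on 33 points, sign = (−1)^{33−5} = +1.

+1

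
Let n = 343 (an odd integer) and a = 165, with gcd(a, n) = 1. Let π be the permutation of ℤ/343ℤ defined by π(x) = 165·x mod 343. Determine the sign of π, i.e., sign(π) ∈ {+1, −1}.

+1

Start at x=275: 275 → 99 → 214 → 324 → 295 → 312 → 30 → … (one orbit).
Decompose π into cycles: lengths [21, 21, 21, 21, 21, 21, 21, 21, 21, 21, 21, 21, 21, 21, 3, 3, 3, 3, 3, 3, 3, 3, 3, 3, 3, 3, 3, 3, 3, 3, 1] (31 cycles, including the fixed point 0).
With 31 cycles on 343 points, sign = (−1)^{343−31} = +1.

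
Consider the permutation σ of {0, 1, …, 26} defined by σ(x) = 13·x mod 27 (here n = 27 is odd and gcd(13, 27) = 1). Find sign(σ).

+1

Start at x=1: 1 → 13 → 7 → 10 → 22 → 16 → 19 → … (one orbit).
Cycle lengths of π_13 on ℤ/27ℤ: [9, 9, 3, 3, 1, 1, 1]; 7 cycles in total.
n − c = 27 − 7 = 20; sign = (−1)^20 = +1.
Zolotarev: (13|27) = +1, matching the cycle-count sign.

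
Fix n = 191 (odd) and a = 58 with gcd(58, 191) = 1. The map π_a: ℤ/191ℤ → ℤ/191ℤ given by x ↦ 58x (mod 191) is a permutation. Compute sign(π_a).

Orbit of 62 under x↦58x: [62, 158, 187, 150, 105, 169, 61]… (length divides ord_191(58)).
2 cycles of lengths [190, 1].
sign(π) = (−1)^{n − #cycles} = (−1)^{191−2} = (−1)^189 = -1.

-1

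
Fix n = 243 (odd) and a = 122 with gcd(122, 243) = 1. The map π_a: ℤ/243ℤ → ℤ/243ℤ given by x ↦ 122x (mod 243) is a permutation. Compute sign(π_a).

-1

Start at x=44: 44 → 22 → 11 → 127 → 185 → 214 → 107 → … (one orbit).
π_122 has 6 disjoint cycles with lengths [162, 54, 18, 6, 2, 1] on {0,…,242}.
With 6 cycles on 243 points, sign = (−1)^{243−6} = -1.
Via Zolotarev, sign(π_{122}) = (122|243) = -1.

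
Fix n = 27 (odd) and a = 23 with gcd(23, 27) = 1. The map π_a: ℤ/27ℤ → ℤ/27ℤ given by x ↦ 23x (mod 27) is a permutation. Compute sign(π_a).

Start at x=19: 19 → 5 → 7 → 26 → 4 → 11 → 10 → … (one orbit).
Cycle lengths of π_23 on ℤ/27ℤ: [18, 6, 2, 1]; 4 cycles in total.
With 4 cycles on 27 points, sign = (−1)^{27−4} = -1.
Check: (23/27) = -1 by Zolotarev.

-1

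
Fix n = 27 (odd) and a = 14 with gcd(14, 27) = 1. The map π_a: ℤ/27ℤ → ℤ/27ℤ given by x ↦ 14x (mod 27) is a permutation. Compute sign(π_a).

Start at x=4: 4 → 2 → 1 → 14 → 7 → 17 → 22 → … (one orbit).
Decompose π into cycles: lengths [18, 6, 2, 1] (4 cycles, including the fixed point 0).
Σ(ℓ_i−1) = 27−4 = 23; sign = (−1)^23 = -1.
The Jacobi symbol (14|27) = -1 (Zolotarev) agrees.

-1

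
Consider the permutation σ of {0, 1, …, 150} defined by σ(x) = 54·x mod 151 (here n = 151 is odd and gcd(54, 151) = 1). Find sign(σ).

-1

Start at x=21: 21 → 77 → 81 → 146 → 32 → 67 → 145 → … (one orbit).
π_54 has 2 disjoint cycles with lengths [150, 1] on {0,…,150}.
2 cycles on 151: each ℓ→(−1)^(ℓ−1), product (−1)^149 = -1.
Zolotarev: (54|151) = -1, matching the cycle-count sign.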